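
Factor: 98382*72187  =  2^1*3^1*19^1*37^1*863^1 * 1951^1 = 7101901434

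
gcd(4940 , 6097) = 13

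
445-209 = 236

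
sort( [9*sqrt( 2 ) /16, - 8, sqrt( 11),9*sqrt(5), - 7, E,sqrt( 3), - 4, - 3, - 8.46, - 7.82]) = [ - 8.46, - 8, - 7.82, - 7,-4, - 3,9*sqrt ( 2 )/16, sqrt( 3 ),E, sqrt( 11), 9*sqrt(5 ) ]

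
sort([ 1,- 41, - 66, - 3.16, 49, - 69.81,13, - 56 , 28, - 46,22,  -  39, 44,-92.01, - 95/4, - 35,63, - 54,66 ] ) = [ - 92.01, - 69.81, - 66, - 56, - 54, - 46, - 41, - 39, - 35,-95/4, - 3.16,1,13,22,28,44, 49,63,66 ] 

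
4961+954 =5915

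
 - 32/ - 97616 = 2/6101 =0.00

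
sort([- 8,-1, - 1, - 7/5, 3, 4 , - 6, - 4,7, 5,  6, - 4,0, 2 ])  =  [ - 8, - 6, - 4, - 4, -7/5, - 1, - 1, 0, 2, 3,4, 5, 6, 7]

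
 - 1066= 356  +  - 1422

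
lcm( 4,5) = 20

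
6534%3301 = 3233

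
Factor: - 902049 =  - 3^1*300683^1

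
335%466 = 335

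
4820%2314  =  192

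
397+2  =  399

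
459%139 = 42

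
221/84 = 221/84 = 2.63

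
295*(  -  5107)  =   - 1506565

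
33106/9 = 3678 + 4/9= 3678.44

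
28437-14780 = 13657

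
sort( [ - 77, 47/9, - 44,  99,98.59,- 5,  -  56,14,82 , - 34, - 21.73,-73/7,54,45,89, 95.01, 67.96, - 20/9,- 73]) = [  -  77, - 73, - 56, - 44, - 34, - 21.73, - 73/7, - 5, - 20/9,47/9  ,  14,45,54,  67.96,82,89,95.01,98.59,99]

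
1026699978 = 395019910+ 631680068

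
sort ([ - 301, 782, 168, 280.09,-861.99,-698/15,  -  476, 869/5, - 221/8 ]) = [ - 861.99, - 476, - 301, - 698/15, - 221/8,168, 869/5, 280.09, 782 ]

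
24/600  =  1/25 = 0.04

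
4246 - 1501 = 2745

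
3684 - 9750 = -6066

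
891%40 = 11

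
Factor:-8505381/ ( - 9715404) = 2^( - 2 )*29^1 * 59^1*179^( - 1) * 1657^1* 4523^ ( - 1 )= 2835127/3238468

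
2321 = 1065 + 1256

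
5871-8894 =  - 3023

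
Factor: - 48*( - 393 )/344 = 2^1*3^2  *  43^( - 1)*131^1 = 2358/43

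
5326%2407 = 512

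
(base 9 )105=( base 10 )86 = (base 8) 126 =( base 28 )32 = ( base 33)2K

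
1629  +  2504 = 4133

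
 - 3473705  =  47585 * ( - 73)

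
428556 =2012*213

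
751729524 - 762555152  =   - 10825628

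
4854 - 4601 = 253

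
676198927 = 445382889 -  - 230816038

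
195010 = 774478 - 579468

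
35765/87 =35765/87 = 411.09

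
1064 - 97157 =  - 96093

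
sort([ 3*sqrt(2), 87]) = [ 3*sqrt ( 2 ), 87] 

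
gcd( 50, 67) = 1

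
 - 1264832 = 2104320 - 3369152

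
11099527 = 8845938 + 2253589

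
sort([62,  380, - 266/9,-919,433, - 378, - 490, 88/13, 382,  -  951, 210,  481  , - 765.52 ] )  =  [ - 951, - 919, - 765.52, - 490, - 378,-266/9, 88/13,62,  210, 380,382, 433, 481 ] 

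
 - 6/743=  - 6/743 = -0.01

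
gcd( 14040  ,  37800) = 1080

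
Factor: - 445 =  - 5^1*89^1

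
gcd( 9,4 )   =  1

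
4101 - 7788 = -3687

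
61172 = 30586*2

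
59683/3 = 59683/3 = 19894.33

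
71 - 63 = 8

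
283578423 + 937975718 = 1221554141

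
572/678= 286/339 = 0.84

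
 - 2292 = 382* ( - 6)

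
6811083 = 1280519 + 5530564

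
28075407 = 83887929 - 55812522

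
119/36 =3 + 11/36 = 3.31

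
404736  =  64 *6324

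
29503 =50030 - 20527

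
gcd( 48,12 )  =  12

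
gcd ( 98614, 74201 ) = 1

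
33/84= 11/28 = 0.39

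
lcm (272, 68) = 272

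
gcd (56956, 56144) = 116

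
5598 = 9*622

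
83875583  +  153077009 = 236952592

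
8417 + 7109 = 15526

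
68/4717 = 68/4717=0.01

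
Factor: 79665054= 2^1*3^1 * 7^1*23^1 *82469^1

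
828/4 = 207 =207.00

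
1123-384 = 739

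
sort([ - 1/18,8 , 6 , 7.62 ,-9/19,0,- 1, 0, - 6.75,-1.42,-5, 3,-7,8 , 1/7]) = [ -7, -6.75 , - 5, - 1.42, - 1, - 9/19,-1/18, 0,0 , 1/7,  3,6 , 7.62, 8,8 ]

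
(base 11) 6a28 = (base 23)HA3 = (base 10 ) 9226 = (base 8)22012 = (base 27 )chj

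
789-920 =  - 131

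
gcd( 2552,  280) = 8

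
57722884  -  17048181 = 40674703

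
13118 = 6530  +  6588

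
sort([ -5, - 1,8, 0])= [ - 5 ,  -  1,0, 8]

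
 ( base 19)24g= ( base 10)814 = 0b1100101110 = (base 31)q8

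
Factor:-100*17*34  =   - 57800 = - 2^3*5^2*17^2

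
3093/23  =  3093/23 = 134.48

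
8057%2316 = 1109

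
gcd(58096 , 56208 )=16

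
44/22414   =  22/11207 = 0.00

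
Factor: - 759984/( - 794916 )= 2^2 * 3^(-1 ) * 223^1*311^(-1) =892/933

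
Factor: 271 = 271^1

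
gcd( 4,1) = 1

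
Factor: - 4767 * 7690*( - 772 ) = 28300153560 = 2^3*3^1*5^1*7^1 * 193^1*227^1*  769^1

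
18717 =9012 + 9705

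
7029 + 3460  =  10489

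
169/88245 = 169/88245 = 0.00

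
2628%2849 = 2628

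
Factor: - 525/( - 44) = 2^ ( - 2)* 3^1*5^2*7^1 * 11^(  -  1 ) 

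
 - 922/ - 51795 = 922/51795 = 0.02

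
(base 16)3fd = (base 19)2fe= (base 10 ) 1021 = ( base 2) 1111111101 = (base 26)1d7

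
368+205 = 573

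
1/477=1/477 = 0.00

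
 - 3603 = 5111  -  8714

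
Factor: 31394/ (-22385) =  - 2854/2035 = -2^1*5^( - 1)*11^ ( - 1)*37^( - 1)*1427^1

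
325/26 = 25/2 = 12.50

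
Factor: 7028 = 2^2*7^1*251^1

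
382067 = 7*54581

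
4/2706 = 2/1353 = 0.00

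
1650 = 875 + 775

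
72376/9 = 8041 + 7/9 = 8041.78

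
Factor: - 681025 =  -5^2*27241^1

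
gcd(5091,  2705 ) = 1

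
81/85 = 81/85 = 0.95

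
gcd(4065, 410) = 5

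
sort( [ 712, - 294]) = [- 294,  712] 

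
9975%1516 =879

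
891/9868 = 891/9868 = 0.09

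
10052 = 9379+673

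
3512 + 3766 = 7278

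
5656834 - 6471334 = - 814500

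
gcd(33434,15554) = 2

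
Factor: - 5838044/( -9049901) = 2^2*7^( - 1 )*23^2 * 31^1 * 89^1*1292843^( - 1)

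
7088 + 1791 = 8879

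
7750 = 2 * 3875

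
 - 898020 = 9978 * ( - 90) 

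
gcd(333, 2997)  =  333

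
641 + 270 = 911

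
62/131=62/131 = 0.47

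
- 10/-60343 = 10/60343 = 0.00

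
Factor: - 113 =-113^1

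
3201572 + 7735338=10936910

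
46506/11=46506/11=4227.82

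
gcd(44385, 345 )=15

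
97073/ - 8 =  - 97073/8=- 12134.12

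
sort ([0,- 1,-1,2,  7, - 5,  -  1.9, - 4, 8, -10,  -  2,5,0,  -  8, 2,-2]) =[-10 ,-8, - 5, - 4, - 2,  -  2, - 1.9,  -  1,-1, 0 , 0,2,2,  5 , 7,8] 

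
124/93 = 4/3 = 1.33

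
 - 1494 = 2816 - 4310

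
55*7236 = 397980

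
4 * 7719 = 30876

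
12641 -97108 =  - 84467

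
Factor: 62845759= 103^1*691^1*883^1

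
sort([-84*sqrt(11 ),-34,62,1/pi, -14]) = [-84*sqrt( 11 ),-34,-14, 1/pi,62 ] 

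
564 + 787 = 1351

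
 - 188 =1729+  - 1917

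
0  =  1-1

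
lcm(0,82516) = 0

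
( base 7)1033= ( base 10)367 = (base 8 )557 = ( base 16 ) 16f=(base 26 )e3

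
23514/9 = 7838/3 = 2612.67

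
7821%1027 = 632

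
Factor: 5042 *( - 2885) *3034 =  - 2^2*5^1*37^1*41^1*577^1 * 2521^1 = - 44133079780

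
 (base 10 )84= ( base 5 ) 314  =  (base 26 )36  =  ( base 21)40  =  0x54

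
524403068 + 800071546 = 1324474614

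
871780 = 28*31135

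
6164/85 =72 + 44/85 = 72.52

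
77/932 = 77/932=0.08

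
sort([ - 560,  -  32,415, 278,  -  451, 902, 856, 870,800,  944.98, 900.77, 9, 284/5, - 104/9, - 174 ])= [ - 560, - 451, - 174, - 32, - 104/9, 9 , 284/5, 278, 415,800,  856, 870, 900.77,902 , 944.98 ]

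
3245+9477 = 12722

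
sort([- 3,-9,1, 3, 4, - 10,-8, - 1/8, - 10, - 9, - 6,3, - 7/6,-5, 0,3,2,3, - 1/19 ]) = [ - 10, - 10,-9, - 9,  -  8, - 6, - 5, - 3, - 7/6,-1/8, - 1/19, 0, 1,2,3,3, 3,  3,4] 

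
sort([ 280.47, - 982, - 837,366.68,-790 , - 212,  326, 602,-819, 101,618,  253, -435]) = [ - 982, - 837,-819,-790,  -  435 , - 212, 101,  253,280.47,  326, 366.68,602,618] 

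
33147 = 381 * 87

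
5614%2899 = 2715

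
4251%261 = 75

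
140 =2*70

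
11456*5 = 57280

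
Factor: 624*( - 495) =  - 308880= - 2^4*3^3*5^1*11^1*13^1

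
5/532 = 5/532 = 0.01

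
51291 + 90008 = 141299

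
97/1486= 97/1486 = 0.07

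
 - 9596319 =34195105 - 43791424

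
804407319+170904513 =975311832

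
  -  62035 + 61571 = -464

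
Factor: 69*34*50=117300 = 2^2*3^1*5^2*17^1*23^1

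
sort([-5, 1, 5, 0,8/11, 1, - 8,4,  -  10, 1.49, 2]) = [ - 10, - 8, - 5,0, 8/11 , 1, 1, 1.49,2,4,5 ] 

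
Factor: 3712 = 2^7*29^1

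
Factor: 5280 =2^5*3^1*5^1*11^1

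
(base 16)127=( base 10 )295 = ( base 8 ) 447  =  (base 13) 199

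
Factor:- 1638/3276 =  - 2^( - 1) = - 1/2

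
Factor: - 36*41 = - 1476 = -  2^2*3^2 * 41^1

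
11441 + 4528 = 15969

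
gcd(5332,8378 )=2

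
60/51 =20/17 = 1.18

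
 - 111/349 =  - 111/349  =  - 0.32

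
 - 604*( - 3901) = 2356204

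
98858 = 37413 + 61445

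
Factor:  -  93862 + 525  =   - 93337 = -93337^1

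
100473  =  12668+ 87805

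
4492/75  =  59 + 67/75 = 59.89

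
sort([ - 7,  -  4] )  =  [  -  7,  -  4]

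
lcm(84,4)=84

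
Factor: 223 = 223^1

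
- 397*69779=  - 27702263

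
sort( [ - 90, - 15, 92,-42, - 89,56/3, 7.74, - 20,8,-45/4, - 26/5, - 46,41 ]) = [  -  90, - 89, - 46, - 42, - 20, - 15, - 45/4, - 26/5,7.74,8, 56/3, 41,  92 ]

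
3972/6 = 662 = 662.00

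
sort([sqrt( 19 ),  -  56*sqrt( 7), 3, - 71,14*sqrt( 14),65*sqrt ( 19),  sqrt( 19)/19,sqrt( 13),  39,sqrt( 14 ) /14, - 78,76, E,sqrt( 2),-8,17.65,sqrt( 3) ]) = [ - 56*sqrt( 7 ) , - 78, - 71,- 8, sqrt( 19 )/19 , sqrt(  14)/14,  sqrt(2),sqrt( 3),E,3,  sqrt( 13 ),sqrt(19 ),17.65, 39,14*sqrt( 14), 76,65 * sqrt( 19) ]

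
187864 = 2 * 93932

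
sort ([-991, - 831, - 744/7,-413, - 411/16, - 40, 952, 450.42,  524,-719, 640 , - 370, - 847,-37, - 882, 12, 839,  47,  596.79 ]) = [ - 991,-882,-847,- 831 , - 719, - 413, -370 , - 744/7, - 40, - 37, -411/16,12,47,450.42, 524, 596.79, 640, 839, 952]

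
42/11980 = 21/5990 =0.00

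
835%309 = 217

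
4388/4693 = 4388/4693 = 0.94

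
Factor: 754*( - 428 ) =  - 2^3*13^1*29^1*107^1 = - 322712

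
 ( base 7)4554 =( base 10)1656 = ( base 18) 520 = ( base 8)3170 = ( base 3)2021100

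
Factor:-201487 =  - 11^1*13^1 * 1409^1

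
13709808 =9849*1392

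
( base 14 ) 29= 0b100101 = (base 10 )37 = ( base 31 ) 16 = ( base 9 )41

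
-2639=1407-4046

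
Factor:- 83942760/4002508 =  - 2^1*3^1*5^1*11^1*19^1 *89^( - 1 )*3347^1*11243^ ( - 1) = - 20985690/1000627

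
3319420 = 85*39052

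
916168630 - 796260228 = 119908402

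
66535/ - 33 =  - 66535/33 = - 2016.21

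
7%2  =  1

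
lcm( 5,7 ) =35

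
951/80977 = 951/80977 = 0.01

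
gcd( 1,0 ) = 1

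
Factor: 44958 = 2^1*3^1*59^1*127^1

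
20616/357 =57+ 89/119 = 57.75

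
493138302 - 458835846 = 34302456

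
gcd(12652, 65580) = 4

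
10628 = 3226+7402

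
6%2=0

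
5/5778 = 5/5778 = 0.00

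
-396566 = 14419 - 410985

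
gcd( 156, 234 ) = 78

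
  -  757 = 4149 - 4906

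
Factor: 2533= 17^1*149^1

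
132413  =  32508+99905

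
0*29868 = 0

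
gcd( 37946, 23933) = 1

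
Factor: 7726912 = 2^6*157^1*769^1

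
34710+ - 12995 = 21715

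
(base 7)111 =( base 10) 57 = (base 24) 29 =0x39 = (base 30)1r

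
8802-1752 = 7050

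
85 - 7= 78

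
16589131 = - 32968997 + 49558128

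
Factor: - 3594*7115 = -25571310 = - 2^1*3^1*5^1*599^1*1423^1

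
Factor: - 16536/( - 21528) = 53/69 =3^(- 1)*23^( - 1 ) * 53^1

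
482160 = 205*2352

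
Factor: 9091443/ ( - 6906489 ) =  - 19^1 * 89^( - 1)*25867^( - 1) *159499^1 = - 3030481/2302163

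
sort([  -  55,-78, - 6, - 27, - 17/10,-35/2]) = [ - 78, - 55 , - 27 , - 35/2,-6, - 17/10]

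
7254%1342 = 544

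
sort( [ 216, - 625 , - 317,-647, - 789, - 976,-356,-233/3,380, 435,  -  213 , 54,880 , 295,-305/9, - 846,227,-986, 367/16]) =[ - 986, - 976 , - 846,-789,-647,- 625, - 356,-317 ,-213, - 233/3 , - 305/9, 367/16,54,216, 227,  295,380,435,880]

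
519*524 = 271956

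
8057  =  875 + 7182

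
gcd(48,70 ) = 2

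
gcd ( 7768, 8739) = 971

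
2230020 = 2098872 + 131148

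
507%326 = 181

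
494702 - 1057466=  - 562764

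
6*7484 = 44904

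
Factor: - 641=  - 641^1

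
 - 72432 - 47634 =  - 120066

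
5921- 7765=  - 1844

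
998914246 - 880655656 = 118258590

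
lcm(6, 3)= 6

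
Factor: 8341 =19^1*439^1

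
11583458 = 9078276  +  2505182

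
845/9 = 93 + 8/9=93.89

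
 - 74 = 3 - 77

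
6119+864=6983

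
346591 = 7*49513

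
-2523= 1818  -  4341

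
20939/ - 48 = - 20939/48=-436.23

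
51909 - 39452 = 12457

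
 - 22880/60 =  - 382 + 2/3 = - 381.33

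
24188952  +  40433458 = 64622410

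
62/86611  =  62/86611 =0.00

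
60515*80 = 4841200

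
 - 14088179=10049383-24137562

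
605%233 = 139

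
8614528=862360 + 7752168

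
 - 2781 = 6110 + -8891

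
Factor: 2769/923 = 3^1 = 3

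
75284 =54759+20525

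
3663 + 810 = 4473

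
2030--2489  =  4519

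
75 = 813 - 738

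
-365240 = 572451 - 937691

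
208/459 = 208/459 = 0.45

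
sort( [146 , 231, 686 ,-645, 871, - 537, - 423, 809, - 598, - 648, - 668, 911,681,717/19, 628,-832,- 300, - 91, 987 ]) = [ - 832 , - 668,-648,-645 , - 598,  -  537, - 423 , - 300 ,-91,717/19,146 , 231,628,681,  686,809, 871,  911,987] 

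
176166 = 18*9787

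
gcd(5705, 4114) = 1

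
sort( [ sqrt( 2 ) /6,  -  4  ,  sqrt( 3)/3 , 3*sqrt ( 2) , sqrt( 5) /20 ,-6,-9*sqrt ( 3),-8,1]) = [-9*sqrt( 3),- 8 ,-6, - 4,sqrt( 5)/20,sqrt ( 2 ) /6,sqrt( 3 ) /3, 1,3 * sqrt(2 )] 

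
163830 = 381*430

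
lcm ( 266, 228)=1596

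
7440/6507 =1+ 311/2169=1.14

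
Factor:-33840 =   -  2^4  *3^2 * 5^1*47^1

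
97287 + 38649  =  135936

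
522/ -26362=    - 261/13181 = -0.02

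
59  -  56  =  3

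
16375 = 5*3275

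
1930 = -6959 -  -8889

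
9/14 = 9/14 = 0.64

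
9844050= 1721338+8122712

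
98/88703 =98/88703 = 0.00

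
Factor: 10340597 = 43^1*240479^1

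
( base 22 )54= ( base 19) 60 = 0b1110010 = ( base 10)114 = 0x72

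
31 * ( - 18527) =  - 574337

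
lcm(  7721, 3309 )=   23163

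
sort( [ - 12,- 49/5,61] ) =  [ - 12, - 49/5, 61 ] 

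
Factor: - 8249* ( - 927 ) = 7646823 = 3^2*73^1*103^1 * 113^1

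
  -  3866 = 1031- 4897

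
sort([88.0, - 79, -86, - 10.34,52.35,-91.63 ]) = [-91.63,-86, -79, - 10.34 , 52.35 , 88.0 ] 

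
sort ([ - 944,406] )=[-944,406] 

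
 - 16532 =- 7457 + -9075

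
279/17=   279/17 = 16.41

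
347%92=71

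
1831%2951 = 1831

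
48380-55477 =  - 7097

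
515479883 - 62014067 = 453465816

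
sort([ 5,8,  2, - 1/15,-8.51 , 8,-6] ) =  [  -  8.51, -6,-1/15,2, 5, 8 , 8]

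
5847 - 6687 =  - 840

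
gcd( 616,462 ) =154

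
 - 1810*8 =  - 14480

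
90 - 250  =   - 160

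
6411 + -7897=-1486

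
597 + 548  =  1145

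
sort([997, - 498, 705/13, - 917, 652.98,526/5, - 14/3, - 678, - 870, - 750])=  [-917, - 870 , - 750, - 678, - 498,-14/3,705/13, 526/5,652.98, 997]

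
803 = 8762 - 7959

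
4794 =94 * 51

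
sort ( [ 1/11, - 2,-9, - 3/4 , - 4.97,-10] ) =[ -10,  -  9,  -  4.97, - 2, - 3/4,  1/11] 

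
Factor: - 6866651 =-11^1*624241^1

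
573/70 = 8+ 13/70= 8.19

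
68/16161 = 68/16161 = 0.00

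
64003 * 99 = 6336297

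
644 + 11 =655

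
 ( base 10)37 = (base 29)18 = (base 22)1f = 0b100101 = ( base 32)15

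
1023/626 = 1 + 397/626 = 1.63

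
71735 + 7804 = 79539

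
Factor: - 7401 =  - 3^1*2467^1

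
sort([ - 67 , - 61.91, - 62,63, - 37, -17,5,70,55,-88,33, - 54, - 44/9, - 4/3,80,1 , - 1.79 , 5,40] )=[  -  88,- 67, - 62, - 61.91,-54, - 37, - 17,-44/9, - 1.79, - 4/3 , 1,5, 5,  33,40 , 55,63,70, 80 ] 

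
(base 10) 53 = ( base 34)1J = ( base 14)3b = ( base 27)1Q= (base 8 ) 65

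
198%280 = 198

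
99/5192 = 9/472 =0.02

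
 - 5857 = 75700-81557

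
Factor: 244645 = 5^1*113^1*433^1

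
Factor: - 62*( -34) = 2^2*17^1*31^1 = 2108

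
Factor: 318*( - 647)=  - 2^1*3^1*53^1*647^1 = - 205746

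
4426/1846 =2 + 367/923 = 2.40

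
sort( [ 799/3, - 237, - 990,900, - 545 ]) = [ - 990, - 545, -237,799/3,900]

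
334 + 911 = 1245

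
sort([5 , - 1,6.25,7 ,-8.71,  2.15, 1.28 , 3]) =[ - 8.71,  -  1,1.28 , 2.15,3, 5,6.25, 7 ] 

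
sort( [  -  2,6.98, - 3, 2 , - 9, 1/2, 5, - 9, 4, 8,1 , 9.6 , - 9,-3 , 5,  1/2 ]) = [  -  9, - 9,-9, - 3,-3, - 2, 1/2, 1/2 , 1,2, 4, 5, 5, 6.98, 8,  9.6]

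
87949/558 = 87949/558=157.61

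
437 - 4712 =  - 4275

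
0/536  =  0=   0.00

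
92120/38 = 2424  +  4/19 = 2424.21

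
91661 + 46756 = 138417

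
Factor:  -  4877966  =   - 2^1*1283^1 *1901^1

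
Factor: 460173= 3^1 * 7^1 * 17^1*1289^1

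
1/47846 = 1/47846 = 0.00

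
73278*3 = 219834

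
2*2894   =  5788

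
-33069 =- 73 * 453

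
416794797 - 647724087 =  - 230929290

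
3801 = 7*543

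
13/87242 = 13/87242 = 0.00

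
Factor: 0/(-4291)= 0^1 = 0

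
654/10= 65 + 2/5 =65.40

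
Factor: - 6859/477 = - 3^ (-2)*19^3 *53^( - 1)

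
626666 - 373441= 253225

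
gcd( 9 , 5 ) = 1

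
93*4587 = 426591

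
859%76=23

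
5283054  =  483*10938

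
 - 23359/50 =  - 468 +41/50 = - 467.18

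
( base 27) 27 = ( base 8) 75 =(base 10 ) 61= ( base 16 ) 3D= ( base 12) 51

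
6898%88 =34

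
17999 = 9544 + 8455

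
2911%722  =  23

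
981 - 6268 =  - 5287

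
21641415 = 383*56505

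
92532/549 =30844/183 = 168.55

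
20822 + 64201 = 85023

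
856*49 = 41944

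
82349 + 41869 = 124218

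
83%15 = 8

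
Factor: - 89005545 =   -  3^2*5^1*47^1*42083^1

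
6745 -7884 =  -1139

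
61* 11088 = 676368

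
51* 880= 44880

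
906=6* 151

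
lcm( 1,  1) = 1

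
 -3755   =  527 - 4282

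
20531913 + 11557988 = 32089901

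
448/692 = 112/173  =  0.65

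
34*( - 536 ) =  - 18224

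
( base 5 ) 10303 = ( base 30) nd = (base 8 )1277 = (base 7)2023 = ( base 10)703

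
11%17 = 11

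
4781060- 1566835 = 3214225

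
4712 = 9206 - 4494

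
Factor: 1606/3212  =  2^( - 1 ) = 1/2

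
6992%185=147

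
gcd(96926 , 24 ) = 2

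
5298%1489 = 831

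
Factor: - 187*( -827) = 154649 = 11^1 * 17^1*827^1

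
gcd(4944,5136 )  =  48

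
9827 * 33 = 324291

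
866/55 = 866/55 = 15.75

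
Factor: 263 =263^1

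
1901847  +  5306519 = 7208366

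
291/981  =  97/327=   0.30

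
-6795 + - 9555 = - 16350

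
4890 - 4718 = 172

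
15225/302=50 + 125/302 = 50.41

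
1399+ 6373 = 7772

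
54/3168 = 3/176 = 0.02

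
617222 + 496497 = 1113719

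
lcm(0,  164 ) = 0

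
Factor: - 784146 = -2^1*3^1*11^1*109^2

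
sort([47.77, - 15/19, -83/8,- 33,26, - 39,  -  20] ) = [ - 39, - 33, - 20,- 83/8, - 15/19,26,47.77]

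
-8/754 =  - 4/377 =- 0.01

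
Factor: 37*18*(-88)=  - 2^4*3^2 * 11^1 * 37^1= -  58608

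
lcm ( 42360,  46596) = 465960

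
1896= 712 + 1184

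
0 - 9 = - 9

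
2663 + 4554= 7217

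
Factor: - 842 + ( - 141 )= - 983^1 = - 983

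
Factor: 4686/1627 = 2^1*3^1*11^1*71^1*1627^(- 1 ) 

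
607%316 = 291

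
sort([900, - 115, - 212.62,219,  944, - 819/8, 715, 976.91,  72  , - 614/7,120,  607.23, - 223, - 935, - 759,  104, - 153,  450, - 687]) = [-935, - 759, - 687, - 223 , - 212.62, - 153, - 115,  -  819/8, - 614/7, 72, 104,  120, 219, 450, 607.23,715, 900, 944,  976.91] 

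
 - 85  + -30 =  - 115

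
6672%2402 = 1868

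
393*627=246411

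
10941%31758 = 10941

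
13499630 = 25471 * 530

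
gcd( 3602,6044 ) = 2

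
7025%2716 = 1593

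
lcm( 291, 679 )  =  2037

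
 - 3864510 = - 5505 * 702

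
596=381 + 215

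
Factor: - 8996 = - 2^2*13^1*173^1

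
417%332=85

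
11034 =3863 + 7171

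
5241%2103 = 1035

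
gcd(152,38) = 38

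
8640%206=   194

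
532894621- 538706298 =-5811677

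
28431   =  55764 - 27333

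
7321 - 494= 6827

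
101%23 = 9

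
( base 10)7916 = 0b1111011101100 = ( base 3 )101212012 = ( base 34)6ss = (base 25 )cgg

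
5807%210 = 137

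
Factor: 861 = 3^1 * 7^1 *41^1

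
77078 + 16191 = 93269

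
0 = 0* ( - 31000)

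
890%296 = 2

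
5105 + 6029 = 11134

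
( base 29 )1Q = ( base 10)55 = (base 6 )131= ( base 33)1m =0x37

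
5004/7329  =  1668/2443 = 0.68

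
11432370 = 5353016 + 6079354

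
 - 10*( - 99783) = 997830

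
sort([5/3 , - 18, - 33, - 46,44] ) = [ - 46 , - 33,-18, 5/3 , 44] 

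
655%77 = 39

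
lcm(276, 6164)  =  18492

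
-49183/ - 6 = 49183/6 = 8197.17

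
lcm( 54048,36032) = 108096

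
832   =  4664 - 3832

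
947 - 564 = 383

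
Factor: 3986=2^1 * 1993^1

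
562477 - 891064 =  - 328587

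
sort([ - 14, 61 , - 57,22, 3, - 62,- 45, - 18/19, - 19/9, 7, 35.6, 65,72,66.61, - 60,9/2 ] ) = [ - 62 , - 60, - 57, - 45, - 14, - 19/9,-18/19,3,9/2,7 , 22,35.6,61,  65,66.61,72]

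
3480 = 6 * 580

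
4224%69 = 15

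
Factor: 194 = 2^1*97^1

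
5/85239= 5/85239 = 0.00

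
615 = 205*3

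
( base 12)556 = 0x312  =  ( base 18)27C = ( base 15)376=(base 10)786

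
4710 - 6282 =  - 1572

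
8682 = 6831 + 1851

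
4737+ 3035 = 7772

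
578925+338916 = 917841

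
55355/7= 7907 + 6/7 = 7907.86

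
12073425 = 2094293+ 9979132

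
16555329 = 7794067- - 8761262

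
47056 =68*692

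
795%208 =171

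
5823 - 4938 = 885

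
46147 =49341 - 3194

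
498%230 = 38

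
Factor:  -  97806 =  - 2^1*3^1*16301^1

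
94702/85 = 1114 + 12/85 = 1114.14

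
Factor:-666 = -2^1*3^2*37^1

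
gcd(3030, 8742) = 6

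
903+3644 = 4547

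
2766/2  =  1383 =1383.00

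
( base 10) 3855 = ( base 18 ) BG3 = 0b111100001111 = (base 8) 7417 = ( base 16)f0f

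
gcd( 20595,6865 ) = 6865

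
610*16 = 9760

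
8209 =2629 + 5580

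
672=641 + 31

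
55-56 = - 1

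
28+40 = 68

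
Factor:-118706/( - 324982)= 61/167 = 61^1*167^( - 1)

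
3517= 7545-4028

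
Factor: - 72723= -3^1 *7^1*3463^1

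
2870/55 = 52  +  2/11 = 52.18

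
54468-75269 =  - 20801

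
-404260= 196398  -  600658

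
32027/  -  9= - 32027/9=- 3558.56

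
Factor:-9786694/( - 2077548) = 4893347/1038774=2^( - 1) *3^( - 1 )*11^(  -  1)*1747^1*2801^1 *15739^( - 1) 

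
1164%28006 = 1164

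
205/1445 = 41/289 = 0.14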